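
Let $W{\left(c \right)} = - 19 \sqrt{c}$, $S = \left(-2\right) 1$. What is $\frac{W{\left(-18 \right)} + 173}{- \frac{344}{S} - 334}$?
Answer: $- \frac{173}{162} + \frac{19 i \sqrt{2}}{54} \approx -1.0679 + 0.49759 i$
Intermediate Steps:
$S = -2$
$\frac{W{\left(-18 \right)} + 173}{- \frac{344}{S} - 334} = \frac{- 19 \sqrt{-18} + 173}{- \frac{344}{-2} - 334} = \frac{- 19 \cdot 3 i \sqrt{2} + 173}{\left(-344\right) \left(- \frac{1}{2}\right) - 334} = \frac{- 57 i \sqrt{2} + 173}{172 - 334} = \frac{173 - 57 i \sqrt{2}}{-162} = \left(173 - 57 i \sqrt{2}\right) \left(- \frac{1}{162}\right) = - \frac{173}{162} + \frac{19 i \sqrt{2}}{54}$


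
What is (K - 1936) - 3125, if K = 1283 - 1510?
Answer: -5288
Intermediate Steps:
K = -227
(K - 1936) - 3125 = (-227 - 1936) - 3125 = -2163 - 3125 = -5288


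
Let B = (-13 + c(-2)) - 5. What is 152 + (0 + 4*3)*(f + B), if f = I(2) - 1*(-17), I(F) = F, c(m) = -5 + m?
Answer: 80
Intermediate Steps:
B = -25 (B = (-13 + (-5 - 2)) - 5 = (-13 - 7) - 5 = -20 - 5 = -25)
f = 19 (f = 2 - 1*(-17) = 2 + 17 = 19)
152 + (0 + 4*3)*(f + B) = 152 + (0 + 4*3)*(19 - 25) = 152 + (0 + 12)*(-6) = 152 + 12*(-6) = 152 - 72 = 80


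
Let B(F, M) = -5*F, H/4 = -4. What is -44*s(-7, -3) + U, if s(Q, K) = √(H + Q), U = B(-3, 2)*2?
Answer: 30 - 44*I*√23 ≈ 30.0 - 211.02*I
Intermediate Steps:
H = -16 (H = 4*(-4) = -16)
U = 30 (U = -5*(-3)*2 = 15*2 = 30)
s(Q, K) = √(-16 + Q)
-44*s(-7, -3) + U = -44*√(-16 - 7) + 30 = -44*I*√23 + 30 = 30 - 44*I*√23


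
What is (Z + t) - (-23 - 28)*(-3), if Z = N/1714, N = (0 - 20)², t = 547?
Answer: 337858/857 ≈ 394.23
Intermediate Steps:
N = 400 (N = (-20)² = 400)
Z = 200/857 (Z = 400/1714 = 400*(1/1714) = 200/857 ≈ 0.23337)
(Z + t) - (-23 - 28)*(-3) = (200/857 + 547) - (-23 - 28)*(-3) = 468979/857 - (-51)*(-3) = 468979/857 - 1*153 = 468979/857 - 153 = 337858/857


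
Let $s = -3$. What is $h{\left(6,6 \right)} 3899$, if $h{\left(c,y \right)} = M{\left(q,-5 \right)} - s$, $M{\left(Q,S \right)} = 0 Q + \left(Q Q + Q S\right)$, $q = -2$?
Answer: $66283$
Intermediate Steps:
$M{\left(Q,S \right)} = Q^{2} + Q S$ ($M{\left(Q,S \right)} = 0 + \left(Q^{2} + Q S\right) = Q^{2} + Q S$)
$h{\left(c,y \right)} = 17$ ($h{\left(c,y \right)} = - 2 \left(-2 - 5\right) - -3 = \left(-2\right) \left(-7\right) + 3 = 14 + 3 = 17$)
$h{\left(6,6 \right)} 3899 = 17 \cdot 3899 = 66283$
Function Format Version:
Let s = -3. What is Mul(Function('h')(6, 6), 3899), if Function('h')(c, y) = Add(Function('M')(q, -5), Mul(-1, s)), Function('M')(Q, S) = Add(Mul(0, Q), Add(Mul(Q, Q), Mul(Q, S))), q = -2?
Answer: 66283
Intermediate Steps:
Function('M')(Q, S) = Add(Pow(Q, 2), Mul(Q, S)) (Function('M')(Q, S) = Add(0, Add(Pow(Q, 2), Mul(Q, S))) = Add(Pow(Q, 2), Mul(Q, S)))
Function('h')(c, y) = 17 (Function('h')(c, y) = Add(Mul(-2, Add(-2, -5)), Mul(-1, -3)) = Add(Mul(-2, -7), 3) = Add(14, 3) = 17)
Mul(Function('h')(6, 6), 3899) = Mul(17, 3899) = 66283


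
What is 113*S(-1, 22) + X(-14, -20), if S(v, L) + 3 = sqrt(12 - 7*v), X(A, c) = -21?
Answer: -360 + 113*sqrt(19) ≈ 132.56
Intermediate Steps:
S(v, L) = -3 + sqrt(12 - 7*v)
113*S(-1, 22) + X(-14, -20) = 113*(-3 + sqrt(12 - 7*(-1))) - 21 = 113*(-3 + sqrt(12 + 7)) - 21 = 113*(-3 + sqrt(19)) - 21 = (-339 + 113*sqrt(19)) - 21 = -360 + 113*sqrt(19)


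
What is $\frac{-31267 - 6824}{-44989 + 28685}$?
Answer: $\frac{38091}{16304} \approx 2.3363$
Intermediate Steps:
$\frac{-31267 - 6824}{-44989 + 28685} = \frac{-31267 - 6824}{-16304} = \left(-38091\right) \left(- \frac{1}{16304}\right) = \frac{38091}{16304}$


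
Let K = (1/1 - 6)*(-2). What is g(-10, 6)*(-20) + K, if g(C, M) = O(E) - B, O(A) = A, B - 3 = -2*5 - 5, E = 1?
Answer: -250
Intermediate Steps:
B = -12 (B = 3 + (-2*5 - 5) = 3 + (-10 - 5) = 3 - 15 = -12)
g(C, M) = 13 (g(C, M) = 1 - 1*(-12) = 1 + 12 = 13)
K = 10 (K = (1*1 - 6)*(-2) = (1 - 6)*(-2) = -5*(-2) = 10)
g(-10, 6)*(-20) + K = 13*(-20) + 10 = -260 + 10 = -250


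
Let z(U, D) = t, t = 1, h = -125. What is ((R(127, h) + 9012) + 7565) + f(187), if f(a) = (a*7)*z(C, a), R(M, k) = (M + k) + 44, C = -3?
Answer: 17932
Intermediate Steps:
R(M, k) = 44 + M + k
z(U, D) = 1
f(a) = 7*a (f(a) = (a*7)*1 = (7*a)*1 = 7*a)
((R(127, h) + 9012) + 7565) + f(187) = (((44 + 127 - 125) + 9012) + 7565) + 7*187 = ((46 + 9012) + 7565) + 1309 = (9058 + 7565) + 1309 = 16623 + 1309 = 17932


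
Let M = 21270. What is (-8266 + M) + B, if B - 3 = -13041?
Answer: -34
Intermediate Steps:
B = -13038 (B = 3 - 13041 = -13038)
(-8266 + M) + B = (-8266 + 21270) - 13038 = 13004 - 13038 = -34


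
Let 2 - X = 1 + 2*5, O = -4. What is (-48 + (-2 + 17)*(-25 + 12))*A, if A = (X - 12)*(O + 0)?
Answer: -20412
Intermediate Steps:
X = -9 (X = 2 - (1 + 2*5) = 2 - (1 + 10) = 2 - 1*11 = 2 - 11 = -9)
A = 84 (A = (-9 - 12)*(-4 + 0) = -21*(-4) = 84)
(-48 + (-2 + 17)*(-25 + 12))*A = (-48 + (-2 + 17)*(-25 + 12))*84 = (-48 + 15*(-13))*84 = (-48 - 195)*84 = -243*84 = -20412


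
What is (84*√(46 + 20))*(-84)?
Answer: -7056*√66 ≈ -57323.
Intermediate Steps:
(84*√(46 + 20))*(-84) = (84*√66)*(-84) = -7056*√66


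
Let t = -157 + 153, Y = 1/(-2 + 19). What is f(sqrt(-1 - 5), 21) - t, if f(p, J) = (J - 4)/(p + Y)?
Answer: (-293*I + 68*sqrt(6))/(-I + 17*sqrt(6)) ≈ 4.1666 - 6.9362*I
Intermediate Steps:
Y = 1/17 ≈ 0.058824
t = -4
f(p, J) = (-4 + J)/(1/17 + p) (f(p, J) = (J - 4)/(p + 1/17) = (-4 + J)/(1/17 + p))
f(sqrt(-1 - 5), 21) - t = 17*(-4 + 21)/(1 + 17*sqrt(-1 - 5)) - 1*(-4) = 17*17/(1 + 17*sqrt(-6)) + 4 = 17*17/(1 + 17*(I*sqrt(6))) + 4 = 17*17/(1 + 17*I*sqrt(6)) + 4 = 289/(1 + 17*I*sqrt(6)) + 4 = 4 + 289/(1 + 17*I*sqrt(6))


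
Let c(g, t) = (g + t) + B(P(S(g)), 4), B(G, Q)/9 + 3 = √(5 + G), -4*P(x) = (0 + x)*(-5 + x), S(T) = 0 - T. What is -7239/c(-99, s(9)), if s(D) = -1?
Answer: 1838706/408341 + 65151*I*√9286/408341 ≈ 4.5029 + 15.375*I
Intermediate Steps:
S(T) = -T
P(x) = -x*(-5 + x)/4 (P(x) = -(0 + x)*(-5 + x)/4 = -x*(-5 + x)/4)
B(G, Q) = -27 + 9*√(5 + G)
c(g, t) = -27 + g + t + 9*√(5 - g*(5 + g)/4) (c(g, t) = (g + t) + (-27 + 9*√(5 + (-g)*(5 - (-1)*g)/4)) = (g + t) + (-27 + 9*√(5 + (-g)*(5 + g)/4)) = (g + t) + (-27 + 9*√(5 - g*(5 + g)/4)) = -27 + g + t + 9*√(5 - g*(5 + g)/4))
-7239/c(-99, s(9)) = -7239/(-27 - 99 - 1 + 9*√(20 - 1*(-99)*(5 - 99))/2) = -7239/(-27 - 99 - 1 + 9*√(20 - 1*(-99)*(-94))/2) = -7239/(-27 - 99 - 1 + 9*√(20 - 9306)/2) = -7239/(-27 - 99 - 1 + 9*√(-9286)/2) = -7239/(-27 - 99 - 1 + 9*(I*√9286)/2) = -7239/(-27 - 99 - 1 + 9*I*√9286/2) = -7239/(-127 + 9*I*√9286/2)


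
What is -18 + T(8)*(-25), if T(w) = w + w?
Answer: -418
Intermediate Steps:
T(w) = 2*w
-18 + T(8)*(-25) = -18 + (2*8)*(-25) = -18 + 16*(-25) = -18 - 400 = -418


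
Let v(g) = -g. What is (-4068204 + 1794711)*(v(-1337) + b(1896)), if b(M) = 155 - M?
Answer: 918491172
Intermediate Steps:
(-4068204 + 1794711)*(v(-1337) + b(1896)) = (-4068204 + 1794711)*(-1*(-1337) + (155 - 1*1896)) = -2273493*(1337 + (155 - 1896)) = -2273493*(1337 - 1741) = -2273493*(-404) = 918491172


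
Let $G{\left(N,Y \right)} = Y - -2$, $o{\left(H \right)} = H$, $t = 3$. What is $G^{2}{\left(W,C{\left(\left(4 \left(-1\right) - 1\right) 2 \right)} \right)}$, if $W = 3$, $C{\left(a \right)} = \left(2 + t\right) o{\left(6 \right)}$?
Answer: $1024$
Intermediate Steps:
$C{\left(a \right)} = 30$ ($C{\left(a \right)} = \left(2 + 3\right) 6 = 5 \cdot 6 = 30$)
$G{\left(N,Y \right)} = 2 + Y$ ($G{\left(N,Y \right)} = Y + 2 = 2 + Y$)
$G^{2}{\left(W,C{\left(\left(4 \left(-1\right) - 1\right) 2 \right)} \right)} = \left(2 + 30\right)^{2} = 32^{2} = 1024$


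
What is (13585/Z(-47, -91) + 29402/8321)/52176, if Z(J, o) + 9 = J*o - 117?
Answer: 78362829/600727871632 ≈ 0.00013045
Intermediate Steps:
Z(J, o) = -126 + J*o (Z(J, o) = -9 + (J*o - 117) = -9 + (-117 + J*o) = -126 + J*o)
(13585/Z(-47, -91) + 29402/8321)/52176 = (13585/(-126 - 47*(-91)) + 29402/8321)/52176 = (13585/(-126 + 4277) + 29402*(1/8321))*(1/52176) = (13585/4151 + 29402/8321)*(1/52176) = (235088487/34540471)*(1/52176) = 78362829/600727871632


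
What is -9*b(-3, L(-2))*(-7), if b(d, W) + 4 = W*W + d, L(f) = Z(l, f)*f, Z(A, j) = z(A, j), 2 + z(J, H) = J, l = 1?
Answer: -189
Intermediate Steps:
z(J, H) = -2 + J
Z(A, j) = -2 + A
L(f) = -f (L(f) = (-2 + 1)*f = -f)
b(d, W) = -4 + d + W**2 (b(d, W) = -4 + (W*W + d) = -4 + (W**2 + d) = -4 + (d + W**2) = -4 + d + W**2)
-9*b(-3, L(-2))*(-7) = -9*(-4 - 3 + (-1*(-2))**2)*(-7) = -9*(-4 - 3 + 2**2)*(-7) = -9*(-4 - 3 + 4)*(-7) = -9*(-3)*(-7) = 27*(-7) = -189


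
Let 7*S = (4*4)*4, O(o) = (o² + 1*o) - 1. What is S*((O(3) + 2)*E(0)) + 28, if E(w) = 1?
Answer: 1028/7 ≈ 146.86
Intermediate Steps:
O(o) = -1 + o + o² (O(o) = (o² + o) - 1 = (o + o²) - 1 = -1 + o + o²)
S = 64/7 (S = ((4*4)*4)/7 = (16*4)/7 = (⅐)*64 = 64/7 ≈ 9.1429)
S*((O(3) + 2)*E(0)) + 28 = 64*(((-1 + 3 + 3²) + 2)*1)/7 + 28 = 64*(((-1 + 3 + 9) + 2)*1)/7 + 28 = 64*((11 + 2)*1)/7 + 28 = 64*(13*1)/7 + 28 = (64/7)*13 + 28 = 832/7 + 28 = 1028/7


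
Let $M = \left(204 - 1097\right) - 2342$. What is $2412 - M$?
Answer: $5647$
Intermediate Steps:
$M = -3235$ ($M = \left(204 - 1097\right) - 2342 = -893 - 2342 = -3235$)
$2412 - M = 2412 - -3235 = 2412 + 3235 = 5647$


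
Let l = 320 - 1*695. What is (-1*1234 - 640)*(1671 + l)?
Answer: -2428704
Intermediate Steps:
l = -375 (l = 320 - 695 = -375)
(-1*1234 - 640)*(1671 + l) = (-1*1234 - 640)*(1671 - 375) = (-1234 - 640)*1296 = -1874*1296 = -2428704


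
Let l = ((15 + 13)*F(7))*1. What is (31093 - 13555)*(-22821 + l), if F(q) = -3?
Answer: -401707890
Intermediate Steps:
l = -84 (l = ((15 + 13)*(-3))*1 = (28*(-3))*1 = -84*1 = -84)
(31093 - 13555)*(-22821 + l) = (31093 - 13555)*(-22821 - 84) = 17538*(-22905) = -401707890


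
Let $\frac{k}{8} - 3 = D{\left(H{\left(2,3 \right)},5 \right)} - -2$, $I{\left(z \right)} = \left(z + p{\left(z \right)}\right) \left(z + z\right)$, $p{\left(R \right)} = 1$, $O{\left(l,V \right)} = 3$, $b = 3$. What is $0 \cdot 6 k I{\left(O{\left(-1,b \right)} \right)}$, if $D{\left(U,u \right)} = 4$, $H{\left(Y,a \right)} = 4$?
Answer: $0$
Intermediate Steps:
$I{\left(z \right)} = 2 z \left(1 + z\right)$ ($I{\left(z \right)} = \left(z + 1\right) \left(z + z\right) = \left(1 + z\right) 2 z = 2 z \left(1 + z\right)$)
$k = 72$ ($k = 24 + 8 \left(4 - -2\right) = 24 + 8 \left(4 + 2\right) = 24 + 8 \cdot 6 = 24 + 48 = 72$)
$0 \cdot 6 k I{\left(O{\left(-1,b \right)} \right)} = 0 \cdot 6 \cdot 72 \cdot 2 \cdot 3 \left(1 + 3\right) = 0 \cdot 72 \cdot 2 \cdot 3 \cdot 4 = 0 \cdot 24 = 0$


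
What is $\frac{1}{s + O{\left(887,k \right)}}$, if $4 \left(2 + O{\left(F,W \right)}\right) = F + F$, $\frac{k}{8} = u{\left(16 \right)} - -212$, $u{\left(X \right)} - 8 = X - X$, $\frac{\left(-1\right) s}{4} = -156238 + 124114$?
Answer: $\frac{2}{257875} \approx 7.7557 \cdot 10^{-6}$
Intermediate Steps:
$s = 128496$ ($s = - 4 \left(-156238 + 124114\right) = \left(-4\right) \left(-32124\right) = 128496$)
$u{\left(X \right)} = 8$ ($u{\left(X \right)} = 8 + \left(X - X\right) = 8 + 0 = 8$)
$k = 1760$ ($k = 8 \left(8 - -212\right) = 8 \left(8 + 212\right) = 8 \cdot 220 = 1760$)
$O{\left(F,W \right)} = -2 + \frac{F}{2}$ ($O{\left(F,W \right)} = -2 + \frac{F + F}{4} = -2 + \frac{2 F}{4} = -2 + \frac{F}{2}$)
$\frac{1}{s + O{\left(887,k \right)}} = \frac{1}{128496 + \left(-2 + \frac{1}{2} \cdot 887\right)} = \frac{1}{128496 + \left(-2 + \frac{887}{2}\right)} = \frac{1}{128496 + \frac{883}{2}} = \frac{1}{\frac{257875}{2}} = \frac{2}{257875}$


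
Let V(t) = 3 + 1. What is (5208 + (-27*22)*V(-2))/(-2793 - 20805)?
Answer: -472/3933 ≈ -0.12001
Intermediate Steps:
V(t) = 4
(5208 + (-27*22)*V(-2))/(-2793 - 20805) = (5208 - 27*22*4)/(-2793 - 20805) = (5208 - 594*4)/(-23598) = (5208 - 2376)*(-1/23598) = 2832*(-1/23598) = -472/3933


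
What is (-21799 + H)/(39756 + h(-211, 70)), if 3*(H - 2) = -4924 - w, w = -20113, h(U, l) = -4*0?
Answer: -2789/6626 ≈ -0.42092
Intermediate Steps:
h(U, l) = 0
H = 5065 (H = 2 + (-4924 - 1*(-20113))/3 = 2 + (-4924 + 20113)/3 = 2 + (⅓)*15189 = 2 + 5063 = 5065)
(-21799 + H)/(39756 + h(-211, 70)) = (-21799 + 5065)/(39756 + 0) = -16734/39756 = -16734*1/39756 = -2789/6626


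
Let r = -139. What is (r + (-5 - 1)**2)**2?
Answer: 10609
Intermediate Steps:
(r + (-5 - 1)**2)**2 = (-139 + (-5 - 1)**2)**2 = (-139 + (-6)**2)**2 = (-139 + 36)**2 = (-103)**2 = 10609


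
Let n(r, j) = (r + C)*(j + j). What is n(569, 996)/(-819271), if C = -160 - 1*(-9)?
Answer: -832656/819271 ≈ -1.0163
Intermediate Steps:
C = -151 (C = -160 + 9 = -151)
n(r, j) = 2*j*(-151 + r) (n(r, j) = (r - 151)*(j + j) = (-151 + r)*(2*j) = 2*j*(-151 + r))
n(569, 996)/(-819271) = (2*996*(-151 + 569))/(-819271) = (2*996*418)*(-1/819271) = 832656*(-1/819271) = -832656/819271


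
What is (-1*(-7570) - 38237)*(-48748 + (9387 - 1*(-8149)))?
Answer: 957178404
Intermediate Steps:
(-1*(-7570) - 38237)*(-48748 + (9387 - 1*(-8149))) = (7570 - 38237)*(-48748 + (9387 + 8149)) = -30667*(-48748 + 17536) = -30667*(-31212) = 957178404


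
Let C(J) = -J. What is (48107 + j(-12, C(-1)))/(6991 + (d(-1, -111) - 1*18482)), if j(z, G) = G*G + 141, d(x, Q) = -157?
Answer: -48249/11648 ≈ -4.1423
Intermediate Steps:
j(z, G) = 141 + G**2 (j(z, G) = G**2 + 141 = 141 + G**2)
(48107 + j(-12, C(-1)))/(6991 + (d(-1, -111) - 1*18482)) = (48107 + (141 + (-1*(-1))**2))/(6991 + (-157 - 1*18482)) = (48107 + (141 + 1**2))/(6991 + (-157 - 18482)) = (48107 + (141 + 1))/(6991 - 18639) = (48107 + 142)/(-11648) = 48249*(-1/11648) = -48249/11648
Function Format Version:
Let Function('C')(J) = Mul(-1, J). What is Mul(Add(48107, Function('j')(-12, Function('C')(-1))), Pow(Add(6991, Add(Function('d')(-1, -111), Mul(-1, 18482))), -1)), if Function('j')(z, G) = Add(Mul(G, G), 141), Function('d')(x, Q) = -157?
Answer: Rational(-48249, 11648) ≈ -4.1423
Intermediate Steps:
Function('j')(z, G) = Add(141, Pow(G, 2)) (Function('j')(z, G) = Add(Pow(G, 2), 141) = Add(141, Pow(G, 2)))
Mul(Add(48107, Function('j')(-12, Function('C')(-1))), Pow(Add(6991, Add(Function('d')(-1, -111), Mul(-1, 18482))), -1)) = Mul(Add(48107, Add(141, Pow(Mul(-1, -1), 2))), Pow(Add(6991, Add(-157, Mul(-1, 18482))), -1)) = Mul(Add(48107, Add(141, Pow(1, 2))), Pow(Add(6991, Add(-157, -18482)), -1)) = Mul(Add(48107, Add(141, 1)), Pow(Add(6991, -18639), -1)) = Mul(Add(48107, 142), Pow(-11648, -1)) = Mul(48249, Rational(-1, 11648)) = Rational(-48249, 11648)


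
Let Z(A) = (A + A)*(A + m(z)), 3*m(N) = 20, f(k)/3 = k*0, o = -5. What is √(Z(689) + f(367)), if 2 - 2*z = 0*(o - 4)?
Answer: √8627658/3 ≈ 979.10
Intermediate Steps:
f(k) = 0 (f(k) = 3*(k*0) = 3*0 = 0)
z = 1 (z = 1 - 0*(-5 - 4) = 1 - 0*(-9) = 1 - ½*0 = 1 + 0 = 1)
m(N) = 20/3 (m(N) = (⅓)*20 = 20/3)
Z(A) = 2*A*(20/3 + A) (Z(A) = (A + A)*(A + 20/3) = (2*A)*(20/3 + A) = 2*A*(20/3 + A))
√(Z(689) + f(367)) = √((⅔)*689*(20 + 3*689) + 0) = √((⅔)*689*(20 + 2067) + 0) = √((⅔)*689*2087 + 0) = √(2875886/3 + 0) = √(2875886/3) = √8627658/3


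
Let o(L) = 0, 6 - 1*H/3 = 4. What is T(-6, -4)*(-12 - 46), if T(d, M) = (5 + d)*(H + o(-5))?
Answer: 348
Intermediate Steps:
H = 6 (H = 18 - 3*4 = 18 - 12 = 6)
T(d, M) = 30 + 6*d (T(d, M) = (5 + d)*(6 + 0) = (5 + d)*6 = 30 + 6*d)
T(-6, -4)*(-12 - 46) = (30 + 6*(-6))*(-12 - 46) = (30 - 36)*(-58) = -6*(-58) = 348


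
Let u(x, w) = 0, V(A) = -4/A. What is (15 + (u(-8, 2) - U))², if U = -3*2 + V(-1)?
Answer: 289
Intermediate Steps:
U = -2 (U = -3*2 - 4/(-1) = -6 - 4*(-1) = -6 + 4 = -2)
(15 + (u(-8, 2) - U))² = (15 + (0 - 1*(-2)))² = (15 + (0 + 2))² = (15 + 2)² = 17² = 289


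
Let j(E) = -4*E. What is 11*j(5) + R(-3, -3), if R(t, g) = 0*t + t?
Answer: -223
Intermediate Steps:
R(t, g) = t (R(t, g) = 0 + t = t)
11*j(5) + R(-3, -3) = 11*(-4*5) - 3 = 11*(-20) - 3 = -220 - 3 = -223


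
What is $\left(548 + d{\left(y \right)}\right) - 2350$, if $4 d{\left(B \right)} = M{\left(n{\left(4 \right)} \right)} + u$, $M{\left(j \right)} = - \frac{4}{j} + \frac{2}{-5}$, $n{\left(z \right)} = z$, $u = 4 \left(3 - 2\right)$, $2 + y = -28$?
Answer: $- \frac{36027}{20} \approx -1801.3$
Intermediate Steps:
$y = -30$ ($y = -2 - 28 = -30$)
$u = 4$ ($u = 4 \cdot 1 = 4$)
$M{\left(j \right)} = - \frac{2}{5} - \frac{4}{j}$ ($M{\left(j \right)} = - \frac{4}{j} + 2 \left(- \frac{1}{5}\right) = - \frac{4}{j} - \frac{2}{5} = - \frac{2}{5} - \frac{4}{j}$)
$d{\left(B \right)} = \frac{13}{20}$ ($d{\left(B \right)} = \frac{\left(- \frac{2}{5} - \frac{4}{4}\right) + 4}{4} = \frac{\left(- \frac{2}{5} - 1\right) + 4}{4} = \frac{- \frac{7}{5} + 4}{4} = \frac{1}{4} \cdot \frac{13}{5} = \frac{13}{20}$)
$\left(548 + d{\left(y \right)}\right) - 2350 = \left(548 + \frac{13}{20}\right) - 2350 = \frac{10973}{20} - 2350 = - \frac{36027}{20}$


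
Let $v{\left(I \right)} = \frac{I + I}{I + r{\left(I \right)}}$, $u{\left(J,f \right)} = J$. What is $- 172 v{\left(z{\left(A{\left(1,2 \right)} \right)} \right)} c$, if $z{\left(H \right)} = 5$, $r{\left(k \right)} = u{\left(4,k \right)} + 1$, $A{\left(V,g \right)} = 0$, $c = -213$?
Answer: $36636$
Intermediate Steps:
$r{\left(k \right)} = 5$ ($r{\left(k \right)} = 4 + 1 = 5$)
$v{\left(I \right)} = \frac{2 I}{5 + I}$ ($v{\left(I \right)} = \frac{I + I}{I + 5} = \frac{2 I}{5 + I}$)
$- 172 v{\left(z{\left(A{\left(1,2 \right)} \right)} \right)} c = - 172 \cdot 2 \cdot 5 \frac{1}{5 + 5} \left(-213\right) = - 172 \cdot 2 \cdot 5 \cdot \frac{1}{10} \left(-213\right) = \left(-172\right) 1 \left(-213\right) = \left(-172\right) \left(-213\right) = 36636$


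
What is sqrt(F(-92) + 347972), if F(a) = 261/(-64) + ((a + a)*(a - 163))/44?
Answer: sqrt(2702921507)/88 ≈ 590.79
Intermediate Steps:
F(a) = -261/64 + a*(-163 + a)/22 (F(a) = 261*(-1/64) + ((2*a)*(-163 + a))*(1/44) = -261/64 + (2*a*(-163 + a))*(1/44) = -261/64 + a*(-163 + a)/22)
sqrt(F(-92) + 347972) = sqrt((-261/64 - 163/22*(-92) + (1/22)*(-92)**2) + 347972) = sqrt((-261/64 + 7498/11 + (1/22)*8464) + 347972) = sqrt((-261/64 + 7498/11 + 4232/11) + 347972) = sqrt(747849/704 + 347972) = sqrt(245720137/704) = sqrt(2702921507)/88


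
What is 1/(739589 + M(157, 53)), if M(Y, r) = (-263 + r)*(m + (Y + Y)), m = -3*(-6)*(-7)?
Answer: 1/700109 ≈ 1.4283e-6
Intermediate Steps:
m = -126 (m = 18*(-7) = -126)
M(Y, r) = (-263 + r)*(-126 + 2*Y) (M(Y, r) = (-263 + r)*(-126 + (Y + Y)) = (-263 + r)*(-126 + 2*Y))
1/(739589 + M(157, 53)) = 1/(739589 + (33138 - 526*157 - 126*53 + 2*157*53)) = 1/(739589 + (33138 - 82582 - 6678 + 16642)) = 1/(739589 - 39480) = 1/700109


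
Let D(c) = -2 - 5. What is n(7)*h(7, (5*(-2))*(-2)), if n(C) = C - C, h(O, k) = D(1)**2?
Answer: 0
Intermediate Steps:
D(c) = -7
h(O, k) = 49 (h(O, k) = (-7)**2 = 49)
n(C) = 0
n(7)*h(7, (5*(-2))*(-2)) = 0*49 = 0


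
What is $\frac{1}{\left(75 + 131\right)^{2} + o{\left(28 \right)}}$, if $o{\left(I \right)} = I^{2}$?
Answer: $\frac{1}{43220} \approx 2.3137 \cdot 10^{-5}$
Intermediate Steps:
$\frac{1}{\left(75 + 131\right)^{2} + o{\left(28 \right)}} = \frac{1}{\left(75 + 131\right)^{2} + 28^{2}} = \frac{1}{206^{2} + 784} = \frac{1}{42436 + 784} = \frac{1}{43220}$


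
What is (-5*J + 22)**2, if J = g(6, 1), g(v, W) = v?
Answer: 64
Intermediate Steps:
J = 6
(-5*J + 22)**2 = (-5*6 + 22)**2 = (-30 + 22)**2 = (-8)**2 = 64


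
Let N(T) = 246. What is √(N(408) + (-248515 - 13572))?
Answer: I*√261841 ≈ 511.7*I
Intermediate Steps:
√(N(408) + (-248515 - 13572)) = √(246 + (-248515 - 13572)) = √(246 - 262087) = √(-261841) = I*√261841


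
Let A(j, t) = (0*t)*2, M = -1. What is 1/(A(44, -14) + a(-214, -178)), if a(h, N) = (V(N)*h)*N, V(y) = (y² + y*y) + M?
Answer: 1/2413775764 ≈ 4.1429e-10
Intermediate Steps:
A(j, t) = 0 (A(j, t) = 0*2 = 0)
V(y) = -1 + 2*y² (V(y) = (y² + y*y) - 1 = (y² + y²) - 1 = 2*y² - 1 = -1 + 2*y²)
a(h, N) = N*h*(-1 + 2*N²) (a(h, N) = ((-1 + 2*N²)*h)*N = (h*(-1 + 2*N²))*N = N*h*(-1 + 2*N²))
1/(A(44, -14) + a(-214, -178)) = 1/(0 - 178*(-214)*(-1 + 2*(-178)²)) = 1/(0 - 178*(-214)*(-1 + 2*31684)) = 1/(0 - 178*(-214)*(-1 + 63368)) = 1/(0 - 178*(-214)*63367) = 1/(0 + 2413775764) = 1/2413775764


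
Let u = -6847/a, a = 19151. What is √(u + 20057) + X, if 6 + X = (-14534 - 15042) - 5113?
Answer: -34695 + 2*√1838997564690/19151 ≈ -34553.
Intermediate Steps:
X = -34695 (X = -6 + ((-14534 - 15042) - 5113) = -6 + (-29576 - 5113) = -6 - 34689 = -34695)
u = -6847/19151 ≈ -0.35753
√(u + 20057) + X = √(-6847/19151 + 20057) - 34695 = √(384104760/19151) - 34695 = 2*√1838997564690/19151 - 34695 = -34695 + 2*√1838997564690/19151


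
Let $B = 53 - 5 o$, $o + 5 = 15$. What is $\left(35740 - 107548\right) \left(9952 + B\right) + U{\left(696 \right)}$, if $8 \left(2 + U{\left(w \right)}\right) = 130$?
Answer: $- \frac{2859394503}{4} \approx -7.1485 \cdot 10^{8}$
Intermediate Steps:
$o = 10$ ($o = -5 + 15 = 10$)
$B = 3$ ($B = 53 - 50 = 3$)
$U{\left(w \right)} = \frac{57}{4}$ ($U{\left(w \right)} = -2 + \frac{1}{8} \cdot 130 = -2 + \frac{65}{4} = \frac{57}{4}$)
$\left(35740 - 107548\right) \left(9952 + B\right) + U{\left(696 \right)} = \left(35740 - 107548\right) \left(9952 + 3\right) + \frac{57}{4} = \left(-71808\right) 9955 + \frac{57}{4} = -714848640 + \frac{57}{4} = - \frac{2859394503}{4}$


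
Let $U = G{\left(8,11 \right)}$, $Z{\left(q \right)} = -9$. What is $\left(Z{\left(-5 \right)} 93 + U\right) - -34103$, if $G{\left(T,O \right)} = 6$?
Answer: $33272$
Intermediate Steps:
$U = 6$
$\left(Z{\left(-5 \right)} 93 + U\right) - -34103 = \left(\left(-9\right) 93 + 6\right) - -34103 = \left(-837 + 6\right) + 34103 = -831 + 34103 = 33272$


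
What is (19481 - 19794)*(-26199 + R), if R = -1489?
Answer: 8666344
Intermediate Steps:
(19481 - 19794)*(-26199 + R) = (19481 - 19794)*(-26199 - 1489) = -313*(-27688) = 8666344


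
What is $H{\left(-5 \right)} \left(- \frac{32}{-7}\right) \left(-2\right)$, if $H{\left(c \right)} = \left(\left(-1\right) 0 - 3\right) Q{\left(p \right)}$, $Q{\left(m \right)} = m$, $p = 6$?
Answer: $\frac{1152}{7} \approx 164.57$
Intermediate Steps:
$H{\left(c \right)} = -18$ ($H{\left(c \right)} = \left(\left(-1\right) 0 - 3\right) 6 = \left(0 - 3\right) 6 = \left(-3\right) 6 = -18$)
$H{\left(-5 \right)} \left(- \frac{32}{-7}\right) \left(-2\right) = - 18 \left(- \frac{32}{-7}\right) \left(-2\right) = - 18 \left(\left(-32\right) \left(- \frac{1}{7}\right)\right) \left(-2\right) = \left(-18\right) \frac{32}{7} \left(-2\right) = \left(- \frac{576}{7}\right) \left(-2\right) = \frac{1152}{7}$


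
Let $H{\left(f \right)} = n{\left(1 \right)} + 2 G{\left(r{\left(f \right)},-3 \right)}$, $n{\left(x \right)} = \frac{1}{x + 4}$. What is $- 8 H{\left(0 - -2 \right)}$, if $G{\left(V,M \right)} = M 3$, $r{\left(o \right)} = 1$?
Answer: $\frac{712}{5} \approx 142.4$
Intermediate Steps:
$n{\left(x \right)} = \frac{1}{4 + x}$
$G{\left(V,M \right)} = 3 M$
$H{\left(f \right)} = - \frac{89}{5}$ ($H{\left(f \right)} = \frac{1}{4 + 1} + 2 \cdot 3 \left(-3\right) = \frac{1}{5} + 2 \left(-9\right) = \frac{1}{5} - 18 = - \frac{89}{5}$)
$- 8 H{\left(0 - -2 \right)} = \left(-8\right) \left(- \frac{89}{5}\right) = \frac{712}{5}$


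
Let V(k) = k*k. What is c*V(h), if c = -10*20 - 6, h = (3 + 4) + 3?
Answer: -20600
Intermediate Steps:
h = 10 (h = 7 + 3 = 10)
V(k) = k²
c = -206 (c = -200 - 6 = -206)
c*V(h) = -206*10² = -206*100 = -20600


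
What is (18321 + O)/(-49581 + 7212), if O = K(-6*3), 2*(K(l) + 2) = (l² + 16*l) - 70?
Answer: -18302/42369 ≈ -0.43197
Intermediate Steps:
K(l) = -37 + l²/2 + 8*l (K(l) = -2 + ((l² + 16*l) - 70)/2 = -2 + (-70 + l² + 16*l)/2 = -2 + (-35 + l²/2 + 8*l) = -37 + l²/2 + 8*l)
O = -19 (O = -37 + (-6*3)²/2 + 8*(-6*3) = -37 + (½)*(-18)² + 8*(-18) = -37 + (½)*324 - 144 = -37 + 162 - 144 = -19)
(18321 + O)/(-49581 + 7212) = (18321 - 19)/(-49581 + 7212) = 18302/(-42369) = 18302*(-1/42369) = -18302/42369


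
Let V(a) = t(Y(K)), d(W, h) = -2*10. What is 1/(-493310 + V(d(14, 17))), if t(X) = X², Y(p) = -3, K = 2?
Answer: -1/493301 ≈ -2.0272e-6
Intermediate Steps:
d(W, h) = -20
V(a) = 9 (V(a) = (-3)² = 9)
1/(-493310 + V(d(14, 17))) = 1/(-493310 + 9) = 1/(-493301) = -1/493301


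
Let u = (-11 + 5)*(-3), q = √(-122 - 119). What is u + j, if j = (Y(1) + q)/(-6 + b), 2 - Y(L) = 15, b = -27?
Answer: 607/33 - I*√241/33 ≈ 18.394 - 0.47043*I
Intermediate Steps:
Y(L) = -13 (Y(L) = 2 - 1*15 = 2 - 15 = -13)
q = I*√241 (q = √(-241) = I*√241 ≈ 15.524*I)
u = 18 (u = -6*(-3) = 18)
j = 13/33 - I*√241/33 (j = (-13 + I*√241)/(-6 - 27) = (-13 + I*√241)/(-33) = (-13 + I*√241)*(-1/33) = 13/33 - I*√241/33 ≈ 0.39394 - 0.47043*I)
u + j = 18 + (13/33 - I*√241/33) = 607/33 - I*√241/33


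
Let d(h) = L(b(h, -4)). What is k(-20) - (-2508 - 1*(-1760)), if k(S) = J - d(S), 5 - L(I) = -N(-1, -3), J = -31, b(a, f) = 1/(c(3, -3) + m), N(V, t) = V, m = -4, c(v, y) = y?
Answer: 713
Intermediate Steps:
b(a, f) = -⅐ (b(a, f) = 1/(-3 - 4) = 1/(-7) = -⅐)
L(I) = 4 (L(I) = 5 - (-1)*(-1) = 5 - 1*1 = 5 - 1 = 4)
d(h) = 4
k(S) = -35 (k(S) = -31 - 1*4 = -31 - 4 = -35)
k(-20) - (-2508 - 1*(-1760)) = -35 - (-2508 - 1*(-1760)) = -35 - (-2508 + 1760) = -35 - 1*(-748) = -35 + 748 = 713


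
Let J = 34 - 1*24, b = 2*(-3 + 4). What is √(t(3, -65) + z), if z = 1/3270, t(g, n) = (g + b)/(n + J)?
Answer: I*√117226230/35970 ≈ 0.301*I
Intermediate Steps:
b = 2 (b = 2*1 = 2)
J = 10 (J = 34 - 24 = 10)
t(g, n) = (2 + g)/(10 + n) (t(g, n) = (g + 2)/(n + 10) = (2 + g)/(10 + n))
z = 1/3270 ≈ 0.00030581
√(t(3, -65) + z) = √((2 + 3)/(10 - 65) + 1/3270) = √(5/(-55) + 1/3270) = √(-1/55*5 + 1/3270) = √(-1/11 + 1/3270) = √(-3259/35970) = I*√117226230/35970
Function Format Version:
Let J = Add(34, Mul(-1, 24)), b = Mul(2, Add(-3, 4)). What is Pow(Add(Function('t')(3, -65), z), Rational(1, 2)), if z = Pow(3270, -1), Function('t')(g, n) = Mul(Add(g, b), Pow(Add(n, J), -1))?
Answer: Mul(Rational(1, 35970), I, Pow(117226230, Rational(1, 2))) ≈ Mul(0.30100, I)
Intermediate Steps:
b = 2 (b = Mul(2, 1) = 2)
J = 10 (J = Add(34, -24) = 10)
Function('t')(g, n) = Mul(Pow(Add(10, n), -1), Add(2, g)) (Function('t')(g, n) = Mul(Add(g, 2), Pow(Add(n, 10), -1)) = Mul(Add(2, g), Pow(Add(10, n), -1)) = Mul(Pow(Add(10, n), -1), Add(2, g)))
z = Rational(1, 3270) ≈ 0.00030581
Pow(Add(Function('t')(3, -65), z), Rational(1, 2)) = Pow(Add(Mul(Pow(Add(10, -65), -1), Add(2, 3)), Rational(1, 3270)), Rational(1, 2)) = Pow(Add(Mul(Pow(-55, -1), 5), Rational(1, 3270)), Rational(1, 2)) = Pow(Add(Mul(Rational(-1, 55), 5), Rational(1, 3270)), Rational(1, 2)) = Pow(Add(Rational(-1, 11), Rational(1, 3270)), Rational(1, 2)) = Pow(Rational(-3259, 35970), Rational(1, 2)) = Mul(Rational(1, 35970), I, Pow(117226230, Rational(1, 2)))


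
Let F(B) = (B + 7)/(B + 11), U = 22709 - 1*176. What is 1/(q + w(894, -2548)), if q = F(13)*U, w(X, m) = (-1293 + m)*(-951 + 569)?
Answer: 2/2972079 ≈ 6.7293e-7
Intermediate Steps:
U = 22533 (U = 22709 - 176 = 22533)
F(B) = (7 + B)/(11 + B)
w(X, m) = 493926 - 382*m (w(X, m) = (-1293 + m)*(-382) = 493926 - 382*m)
q = 37555/2 (q = ((7 + 13)/(11 + 13))*22533 = (20/24)*22533 = ((1/24)*20)*22533 = (⅚)*22533 = 37555/2 ≈ 18778.)
1/(q + w(894, -2548)) = 1/(37555/2 + (493926 - 382*(-2548))) = 1/(37555/2 + (493926 + 973336)) = 1/(37555/2 + 1467262) = 1/(2972079/2) = 2/2972079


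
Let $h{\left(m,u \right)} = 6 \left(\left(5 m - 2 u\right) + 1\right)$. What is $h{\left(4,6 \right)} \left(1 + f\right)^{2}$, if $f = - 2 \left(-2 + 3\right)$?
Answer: $54$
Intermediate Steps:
$f = -2$ ($f = \left(-2\right) 1 = -2$)
$h{\left(m,u \right)} = 6 - 12 u + 30 m$ ($h{\left(m,u \right)} = 6 \left(\left(- 2 u + 5 m\right) + 1\right) = 6 \left(1 - 2 u + 5 m\right) = 6 - 12 u + 30 m$)
$h{\left(4,6 \right)} \left(1 + f\right)^{2} = \left(6 - 72 + 30 \cdot 4\right) \left(1 - 2\right)^{2} = \left(6 - 72 + 120\right) \left(-1\right)^{2} = 54 \cdot 1 = 54$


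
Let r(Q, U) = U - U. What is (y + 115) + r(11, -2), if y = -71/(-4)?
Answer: 531/4 ≈ 132.75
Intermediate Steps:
r(Q, U) = 0
y = 71/4 (y = -71*(-¼) = 71/4 ≈ 17.750)
(y + 115) + r(11, -2) = (71/4 + 115) + 0 = 531/4 + 0 = 531/4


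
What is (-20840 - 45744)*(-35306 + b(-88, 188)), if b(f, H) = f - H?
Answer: 2369191888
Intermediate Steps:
(-20840 - 45744)*(-35306 + b(-88, 188)) = (-20840 - 45744)*(-35306 + (-88 - 1*188)) = -66584*(-35306 + (-88 - 188)) = -66584*(-35306 - 276) = -66584*(-35582) = 2369191888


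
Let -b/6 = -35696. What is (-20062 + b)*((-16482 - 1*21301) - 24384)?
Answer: -12067485038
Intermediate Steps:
b = 214176 (b = -6*(-35696) = 214176)
(-20062 + b)*((-16482 - 1*21301) - 24384) = (-20062 + 214176)*((-16482 - 1*21301) - 24384) = 194114*((-16482 - 21301) - 24384) = 194114*(-37783 - 24384) = 194114*(-62167) = -12067485038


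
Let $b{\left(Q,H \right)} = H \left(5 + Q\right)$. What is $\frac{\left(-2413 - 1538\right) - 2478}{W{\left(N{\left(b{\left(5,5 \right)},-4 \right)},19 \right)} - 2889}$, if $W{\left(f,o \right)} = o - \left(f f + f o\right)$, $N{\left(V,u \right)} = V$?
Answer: $\frac{6429}{6320} \approx 1.0172$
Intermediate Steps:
$W{\left(f,o \right)} = o - f^{2} - f o$ ($W{\left(f,o \right)} = o - \left(f^{2} + f o\right) = o - f^{2} - f o$)
$\frac{\left(-2413 - 1538\right) - 2478}{W{\left(N{\left(b{\left(5,5 \right)},-4 \right)},19 \right)} - 2889} = \frac{\left(-2413 - 1538\right) - 2478}{\left(19 - \left(5 \left(5 + 5\right)\right)^{2} - 5 \left(5 + 5\right) 19\right) - 2889} = \frac{\left(-2413 - 1538\right) - 2478}{\left(19 - \left(5 \cdot 10\right)^{2} - 5 \cdot 10 \cdot 19\right) - 2889} = \frac{-3951 - 2478}{\left(19 - 50^{2} - 50 \cdot 19\right) - 2889} = - \frac{6429}{\left(19 - 2500 - 950\right) - 2889} = - \frac{6429}{-3431 - 2889} = - \frac{6429}{-6320} = \left(-6429\right) \left(- \frac{1}{6320}\right) = \frac{6429}{6320}$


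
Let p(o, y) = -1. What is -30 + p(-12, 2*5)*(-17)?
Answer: -13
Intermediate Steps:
-30 + p(-12, 2*5)*(-17) = -30 - 1*(-17) = -30 + 17 = -13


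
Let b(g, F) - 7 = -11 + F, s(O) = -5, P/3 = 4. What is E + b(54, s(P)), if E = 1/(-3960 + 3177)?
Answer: -7048/783 ≈ -9.0013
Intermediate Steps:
P = 12 (P = 3*4 = 12)
b(g, F) = -4 + F (b(g, F) = 7 + (-11 + F) = -4 + F)
E = -1/783 (E = 1/(-783) = -1/783 ≈ -0.0012771)
E + b(54, s(P)) = -1/783 + (-4 - 5) = -1/783 - 9 = -7048/783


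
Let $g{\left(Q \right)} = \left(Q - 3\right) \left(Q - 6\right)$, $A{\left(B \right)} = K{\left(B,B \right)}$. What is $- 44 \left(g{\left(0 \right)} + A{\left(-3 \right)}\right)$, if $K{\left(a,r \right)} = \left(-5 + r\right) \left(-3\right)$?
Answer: $-1848$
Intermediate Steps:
$K{\left(a,r \right)} = 15 - 3 r$
$A{\left(B \right)} = 15 - 3 B$
$g{\left(Q \right)} = \left(-6 + Q\right) \left(-3 + Q\right)$ ($g{\left(Q \right)} = \left(-3 + Q\right) \left(-6 + Q\right) = \left(-6 + Q\right) \left(-3 + Q\right)$)
$- 44 \left(g{\left(0 \right)} + A{\left(-3 \right)}\right) = - 44 \left(\left(18 + 0^{2} - 0\right) + \left(15 - -9\right)\right) = - 44 \left(\left(18 + 0 + 0\right) + \left(15 + 9\right)\right) = - 44 \left(18 + 24\right) = \left(-44\right) 42 = -1848$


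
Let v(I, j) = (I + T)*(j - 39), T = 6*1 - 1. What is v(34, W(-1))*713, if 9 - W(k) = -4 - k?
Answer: -750789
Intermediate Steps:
T = 5 (T = 6 - 1 = 5)
W(k) = 13 + k (W(k) = 9 - (-4 - k) = 9 + (4 + k) = 13 + k)
v(I, j) = (-39 + j)*(5 + I) (v(I, j) = (I + 5)*(j - 39) = (5 + I)*(-39 + j) = (-39 + j)*(5 + I))
v(34, W(-1))*713 = (-195 - 39*34 + 5*(13 - 1) + 34*(13 - 1))*713 = (-195 - 1326 + 5*12 + 34*12)*713 = (-195 - 1326 + 60 + 408)*713 = -1053*713 = -750789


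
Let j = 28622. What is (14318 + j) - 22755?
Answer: 20185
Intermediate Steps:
(14318 + j) - 22755 = (14318 + 28622) - 22755 = 42940 - 22755 = 20185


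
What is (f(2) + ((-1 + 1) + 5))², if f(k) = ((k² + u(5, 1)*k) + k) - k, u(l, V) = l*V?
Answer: 361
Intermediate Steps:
u(l, V) = V*l
f(k) = k² + 5*k (f(k) = ((k² + (1*5)*k) + k) - k = ((k² + 5*k) + k) - k = (k² + 6*k) - k = k² + 5*k)
(f(2) + ((-1 + 1) + 5))² = (2*(5 + 2) + ((-1 + 1) + 5))² = (2*7 + (0 + 5))² = (14 + 5)² = 19² = 361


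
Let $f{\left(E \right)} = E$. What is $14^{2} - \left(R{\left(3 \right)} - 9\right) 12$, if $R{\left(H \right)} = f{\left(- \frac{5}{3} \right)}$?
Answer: $324$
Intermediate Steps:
$R{\left(H \right)} = - \frac{5}{3}$
$14^{2} - \left(R{\left(3 \right)} - 9\right) 12 = 14^{2} - \left(- \frac{5}{3} - 9\right) 12 = 196 - \left(- \frac{32}{3}\right) 12 = 196 - -128 = 196 + 128 = 324$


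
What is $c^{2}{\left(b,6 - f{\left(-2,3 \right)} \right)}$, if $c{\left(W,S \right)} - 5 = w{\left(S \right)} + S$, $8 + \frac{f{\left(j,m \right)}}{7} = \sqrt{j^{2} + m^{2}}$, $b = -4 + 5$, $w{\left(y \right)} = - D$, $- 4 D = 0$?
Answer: $5126 - 938 \sqrt{13} \approx 1744.0$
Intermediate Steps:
$D = 0$ ($D = \left(- \frac{1}{4}\right) 0 = 0$)
$w{\left(y \right)} = 0$ ($w{\left(y \right)} = \left(-1\right) 0 = 0$)
$b = 1$
$f{\left(j,m \right)} = -56 + 7 \sqrt{j^{2} + m^{2}}$
$c{\left(W,S \right)} = 5 + S$ ($c{\left(W,S \right)} = 5 + \left(0 + S\right) = 5 + S$)
$c^{2}{\left(b,6 - f{\left(-2,3 \right)} \right)} = \left(5 + \left(6 - \left(-56 + 7 \sqrt{\left(-2\right)^{2} + 3^{2}}\right)\right)\right)^{2} = \left(5 + \left(6 - \left(-56 + 7 \sqrt{4 + 9}\right)\right)\right)^{2} = \left(5 + \left(6 - \left(-56 + 7 \sqrt{13}\right)\right)\right)^{2} = \left(5 + \left(6 + \left(56 - 7 \sqrt{13}\right)\right)\right)^{2} = \left(5 + \left(62 - 7 \sqrt{13}\right)\right)^{2} = \left(67 - 7 \sqrt{13}\right)^{2}$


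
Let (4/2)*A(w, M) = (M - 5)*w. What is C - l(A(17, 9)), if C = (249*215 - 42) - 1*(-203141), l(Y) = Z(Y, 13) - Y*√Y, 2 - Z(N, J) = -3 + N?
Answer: 256663 + 34*√34 ≈ 2.5686e+5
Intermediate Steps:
Z(N, J) = 5 - N (Z(N, J) = 2 - (-3 + N) = 2 + (3 - N) = 5 - N)
A(w, M) = w*(-5 + M)/2 (A(w, M) = ((M - 5)*w)/2 = ((-5 + M)*w)/2 = (w*(-5 + M))/2 = w*(-5 + M)/2)
l(Y) = 5 - Y - Y^(3/2) (l(Y) = (5 - Y) - Y*√Y = (5 - Y) - Y^(3/2) = 5 - Y - Y^(3/2))
C = 256634 (C = (53535 - 42) + 203141 = 53493 + 203141 = 256634)
C - l(A(17, 9)) = 256634 - (5 - 17*(-5 + 9)/2 - ((½)*17*(-5 + 9))^(3/2)) = 256634 - (5 - 17*4/2 - ((½)*17*4)^(3/2)) = 256634 - (5 - 1*34 - 34^(3/2)) = 256634 - (5 - 34 - 34*√34) = 256634 - (-29 - 34*√34) = 256634 + (29 + 34*√34) = 256663 + 34*√34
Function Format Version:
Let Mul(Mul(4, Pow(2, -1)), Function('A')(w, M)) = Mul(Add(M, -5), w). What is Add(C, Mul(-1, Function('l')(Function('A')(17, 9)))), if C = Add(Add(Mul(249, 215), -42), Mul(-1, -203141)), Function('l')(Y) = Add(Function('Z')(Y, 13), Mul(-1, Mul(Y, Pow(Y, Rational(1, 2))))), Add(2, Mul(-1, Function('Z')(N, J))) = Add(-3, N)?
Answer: Add(256663, Mul(34, Pow(34, Rational(1, 2)))) ≈ 2.5686e+5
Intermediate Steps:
Function('Z')(N, J) = Add(5, Mul(-1, N)) (Function('Z')(N, J) = Add(2, Mul(-1, Add(-3, N))) = Add(2, Add(3, Mul(-1, N))) = Add(5, Mul(-1, N)))
Function('A')(w, M) = Mul(Rational(1, 2), w, Add(-5, M)) (Function('A')(w, M) = Mul(Rational(1, 2), Mul(Add(M, -5), w)) = Mul(Rational(1, 2), Mul(Add(-5, M), w)) = Mul(Rational(1, 2), Mul(w, Add(-5, M))) = Mul(Rational(1, 2), w, Add(-5, M)))
Function('l')(Y) = Add(5, Mul(-1, Y), Mul(-1, Pow(Y, Rational(3, 2)))) (Function('l')(Y) = Add(Add(5, Mul(-1, Y)), Mul(-1, Mul(Y, Pow(Y, Rational(1, 2))))) = Add(Add(5, Mul(-1, Y)), Mul(-1, Pow(Y, Rational(3, 2)))) = Add(5, Mul(-1, Y), Mul(-1, Pow(Y, Rational(3, 2)))))
C = 256634 (C = Add(Add(53535, -42), 203141) = Add(53493, 203141) = 256634)
Add(C, Mul(-1, Function('l')(Function('A')(17, 9)))) = Add(256634, Mul(-1, Add(5, Mul(-1, Mul(Rational(1, 2), 17, Add(-5, 9))), Mul(-1, Pow(Mul(Rational(1, 2), 17, Add(-5, 9)), Rational(3, 2)))))) = Add(256634, Mul(-1, Add(5, Mul(-1, Mul(Rational(1, 2), 17, 4)), Mul(-1, Pow(Mul(Rational(1, 2), 17, 4), Rational(3, 2)))))) = Add(256634, Mul(-1, Add(5, Mul(-1, 34), Mul(-1, Pow(34, Rational(3, 2)))))) = Add(256634, Mul(-1, Add(5, -34, Mul(-1, Mul(34, Pow(34, Rational(1, 2))))))) = Add(256634, Mul(-1, Add(5, -34, Mul(-34, Pow(34, Rational(1, 2)))))) = Add(256634, Mul(-1, Add(-29, Mul(-34, Pow(34, Rational(1, 2)))))) = Add(256634, Add(29, Mul(34, Pow(34, Rational(1, 2))))) = Add(256663, Mul(34, Pow(34, Rational(1, 2))))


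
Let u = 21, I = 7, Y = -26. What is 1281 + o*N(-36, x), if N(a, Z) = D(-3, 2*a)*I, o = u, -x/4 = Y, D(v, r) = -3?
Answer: 840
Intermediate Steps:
x = 104 (x = -4*(-26) = 104)
o = 21
N(a, Z) = -21 (N(a, Z) = -3*7 = -21)
1281 + o*N(-36, x) = 1281 + 21*(-21) = 1281 - 441 = 840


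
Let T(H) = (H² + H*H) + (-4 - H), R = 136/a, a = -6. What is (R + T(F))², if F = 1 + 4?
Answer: 3025/9 ≈ 336.11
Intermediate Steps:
R = -68/3 (R = 136/(-6) = 136*(-⅙) = -68/3 ≈ -22.667)
F = 5
T(H) = -4 - H + 2*H² (T(H) = (H² + H²) + (-4 - H) = 2*H² + (-4 - H) = -4 - H + 2*H²)
(R + T(F))² = (-68/3 + (-4 - 1*5 + 2*5²))² = (-68/3 + (-4 - 5 + 2*25))² = (-68/3 + (-4 - 5 + 50))² = (-68/3 + 41)² = (55/3)² = 3025/9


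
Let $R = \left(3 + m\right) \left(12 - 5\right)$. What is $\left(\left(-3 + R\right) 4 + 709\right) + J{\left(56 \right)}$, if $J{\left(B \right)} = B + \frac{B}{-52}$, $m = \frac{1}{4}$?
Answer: $\frac{10958}{13} \approx 842.92$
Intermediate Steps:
$m = \frac{1}{4} \approx 0.25$
$R = \frac{91}{4}$ ($R = \left(3 + \frac{1}{4}\right) \left(12 - 5\right) = \frac{13}{4} \cdot 7 = \frac{91}{4} \approx 22.75$)
$J{\left(B \right)} = \frac{51 B}{52}$ ($J{\left(B \right)} = B + B \left(- \frac{1}{52}\right) = B - \frac{B}{52} = \frac{51 B}{52}$)
$\left(\left(-3 + R\right) 4 + 709\right) + J{\left(56 \right)} = \left(\left(-3 + \frac{91}{4}\right) 4 + 709\right) + \frac{51}{52} \cdot 56 = \left(\frac{79}{4} \cdot 4 + 709\right) + \frac{714}{13} = \left(79 + 709\right) + \frac{714}{13} = 788 + \frac{714}{13} = \frac{10958}{13}$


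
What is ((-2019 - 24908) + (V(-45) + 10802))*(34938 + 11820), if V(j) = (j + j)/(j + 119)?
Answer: -27899095860/37 ≈ -7.5403e+8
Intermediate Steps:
V(j) = 2*j/(119 + j) (V(j) = (2*j)/(119 + j) = 2*j/(119 + j))
((-2019 - 24908) + (V(-45) + 10802))*(34938 + 11820) = ((-2019 - 24908) + (2*(-45)/(119 - 45) + 10802))*(34938 + 11820) = (-26927 + (2*(-45)/74 + 10802))*46758 = (-26927 + (2*(-45)*(1/74) + 10802))*46758 = (-26927 + (-45/37 + 10802))*46758 = (-26927 + 399629/37)*46758 = -596670/37*46758 = -27899095860/37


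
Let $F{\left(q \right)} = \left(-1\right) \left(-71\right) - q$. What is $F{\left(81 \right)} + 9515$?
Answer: $9505$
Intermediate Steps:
$F{\left(q \right)} = 71 - q$
$F{\left(81 \right)} + 9515 = \left(71 - 81\right) + 9515 = -10 + 9515 = 9505$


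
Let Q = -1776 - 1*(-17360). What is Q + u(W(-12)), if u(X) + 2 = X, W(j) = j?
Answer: 15570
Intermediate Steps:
Q = 15584 (Q = -1776 + 17360 = 15584)
u(X) = -2 + X
Q + u(W(-12)) = 15584 + (-2 - 12) = 15584 - 14 = 15570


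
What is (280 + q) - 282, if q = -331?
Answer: -333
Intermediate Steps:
(280 + q) - 282 = (280 - 331) - 282 = -51 - 282 = -333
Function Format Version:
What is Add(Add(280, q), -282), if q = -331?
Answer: -333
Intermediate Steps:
Add(Add(280, q), -282) = Add(Add(280, -331), -282) = Add(-51, -282) = -333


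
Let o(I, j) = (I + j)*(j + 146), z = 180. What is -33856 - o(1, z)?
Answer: -92862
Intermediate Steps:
o(I, j) = (146 + j)*(I + j) (o(I, j) = (I + j)*(146 + j) = (146 + j)*(I + j))
-33856 - o(1, z) = -33856 - (180² + 146*1 + 146*180 + 1*180) = -33856 - (32400 + 146 + 26280 + 180) = -33856 - 1*59006 = -33856 - 59006 = -92862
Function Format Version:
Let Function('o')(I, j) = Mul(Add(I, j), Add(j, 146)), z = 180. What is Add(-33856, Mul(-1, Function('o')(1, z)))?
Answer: -92862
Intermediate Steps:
Function('o')(I, j) = Mul(Add(146, j), Add(I, j)) (Function('o')(I, j) = Mul(Add(I, j), Add(146, j)) = Mul(Add(146, j), Add(I, j)))
Add(-33856, Mul(-1, Function('o')(1, z))) = Add(-33856, Mul(-1, Add(Pow(180, 2), Mul(146, 1), Mul(146, 180), Mul(1, 180)))) = Add(-33856, Mul(-1, Add(32400, 146, 26280, 180))) = Add(-33856, Mul(-1, 59006)) = Add(-33856, -59006) = -92862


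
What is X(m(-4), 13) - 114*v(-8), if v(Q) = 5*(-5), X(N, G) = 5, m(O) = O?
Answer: 2855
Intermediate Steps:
v(Q) = -25
X(m(-4), 13) - 114*v(-8) = 5 - 114*(-25) = 5 + 2850 = 2855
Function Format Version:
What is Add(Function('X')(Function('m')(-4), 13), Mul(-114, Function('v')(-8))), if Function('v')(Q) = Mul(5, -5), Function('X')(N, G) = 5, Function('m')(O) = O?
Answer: 2855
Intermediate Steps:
Function('v')(Q) = -25
Add(Function('X')(Function('m')(-4), 13), Mul(-114, Function('v')(-8))) = Add(5, Mul(-114, -25)) = Add(5, 2850) = 2855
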